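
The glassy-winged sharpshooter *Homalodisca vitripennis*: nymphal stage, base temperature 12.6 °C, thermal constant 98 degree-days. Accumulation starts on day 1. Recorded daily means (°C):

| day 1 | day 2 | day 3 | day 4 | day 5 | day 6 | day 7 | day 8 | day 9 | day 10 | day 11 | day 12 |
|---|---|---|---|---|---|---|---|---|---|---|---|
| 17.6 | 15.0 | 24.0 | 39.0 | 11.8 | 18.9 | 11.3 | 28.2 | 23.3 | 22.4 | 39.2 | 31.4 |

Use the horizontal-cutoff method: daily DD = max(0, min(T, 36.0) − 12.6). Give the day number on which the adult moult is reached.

day 11

Daily DD above 12.6 °C (capped at 23.4): 5.0, 2.4, 11.4, 23.4, 0.0, 6.3, 0.0, 15.6, 10.7, 9.8, 23.4, 18.8.
Cumulative: 5.0, 7.4, 18.8, 42.2, 42.2, 48.5, 48.5, 64.1, 74.8, 84.6, 108.0, 126.8.
The total first reaches 98 DD on day 11.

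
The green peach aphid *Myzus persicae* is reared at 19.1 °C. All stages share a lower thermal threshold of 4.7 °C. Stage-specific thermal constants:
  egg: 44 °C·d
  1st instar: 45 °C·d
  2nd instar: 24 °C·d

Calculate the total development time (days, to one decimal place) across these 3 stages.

Daily accumulation at 19.1 °C = 19.1 − 4.7 = 14.4 DD/day.
Total K = 44 + 45 + 24 = 113 DD.
Total duration = 113 / 14.4 = 7.847 ≈ 7.8 days.

7.8 days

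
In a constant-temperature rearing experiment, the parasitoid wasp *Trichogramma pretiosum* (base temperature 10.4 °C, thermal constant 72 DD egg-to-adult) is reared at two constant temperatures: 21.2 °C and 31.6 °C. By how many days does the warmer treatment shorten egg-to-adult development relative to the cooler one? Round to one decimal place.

At 21.2 °C: 72 / (21.2 − 10.4) = 72 / 10.8 = 6.667 d.
At 31.6 °C: 72 / (31.6 − 10.4) = 72 / 21.2 = 3.396 d.
Difference = |6.667 − 3.396| = 3.270 ≈ 3.3 days.

3.3 days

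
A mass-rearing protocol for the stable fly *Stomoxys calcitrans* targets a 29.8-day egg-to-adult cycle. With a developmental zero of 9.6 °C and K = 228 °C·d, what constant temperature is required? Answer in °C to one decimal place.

Required daily accumulation = 228 / 29.8 = 7.651 DD/day.
T = T_base + 7.651 = 9.6 + 7.651 = 17.251 ≈ 17.3 °C.

17.3 °C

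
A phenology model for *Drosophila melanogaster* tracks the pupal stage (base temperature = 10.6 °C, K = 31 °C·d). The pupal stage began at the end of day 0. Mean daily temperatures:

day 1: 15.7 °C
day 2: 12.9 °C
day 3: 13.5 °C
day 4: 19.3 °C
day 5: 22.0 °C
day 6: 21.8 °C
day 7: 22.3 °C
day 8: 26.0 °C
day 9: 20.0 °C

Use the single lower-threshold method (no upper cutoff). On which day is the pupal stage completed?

day 6

Daily DD above 10.6 °C: 5.1, 2.3, 2.9, 8.7, 11.4, 11.2, 11.7, 15.4, 9.4.
Cumulative: 5.1, 7.4, 10.3, 19.0, 30.4, 41.6, 53.3, 68.7, 78.1.
The total first reaches 31 DD on day 6.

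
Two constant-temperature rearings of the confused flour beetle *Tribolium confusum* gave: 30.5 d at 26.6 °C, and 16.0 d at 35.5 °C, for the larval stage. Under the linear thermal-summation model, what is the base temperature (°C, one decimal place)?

16.8 °C

Under the model K = D·(T − T_b), so D₁·(T₁ − T_b) = D₂·(T₂ − T_b).
30.5·(26.6 − T_b) = 16.0·(35.5 − T_b)
T_b = (30.5·26.6 − 16.0·35.5) / (30.5 − 16.0) = 243.30 / 14.5 = 16.779 °C ≈ 16.8 °C.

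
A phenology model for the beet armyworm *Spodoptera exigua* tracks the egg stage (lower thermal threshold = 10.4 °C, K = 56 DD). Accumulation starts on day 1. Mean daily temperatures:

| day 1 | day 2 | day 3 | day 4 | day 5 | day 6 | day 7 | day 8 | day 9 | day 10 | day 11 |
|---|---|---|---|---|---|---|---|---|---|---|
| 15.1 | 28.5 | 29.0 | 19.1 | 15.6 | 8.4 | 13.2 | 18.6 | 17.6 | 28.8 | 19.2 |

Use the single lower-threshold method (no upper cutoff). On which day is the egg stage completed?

day 7

Daily DD above 10.4 °C: 4.7, 18.1, 18.6, 8.7, 5.2, 0.0, 2.8, 8.2, 7.2, 18.4, 8.8.
Cumulative: 4.7, 22.8, 41.4, 50.1, 55.3, 55.3, 58.1, 66.3, 73.5, 91.9, 100.7.
The total first reaches 56 DD on day 7.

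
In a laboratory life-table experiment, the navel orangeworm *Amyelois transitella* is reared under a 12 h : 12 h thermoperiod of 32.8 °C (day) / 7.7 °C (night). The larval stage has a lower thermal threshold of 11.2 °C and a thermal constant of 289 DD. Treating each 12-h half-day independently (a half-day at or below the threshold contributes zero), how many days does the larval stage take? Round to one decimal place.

26.8 days

Day half: max(0, 32.8 − 11.2) × 0.5 = 21.6 × 0.5 = 10.80 DD.
Night half: max(0, 7.7 − 11.2) × 0.5 = 0.0 × 0.5 = 0.00 DD.
Per 24 h: 10.80 DD/day.
Duration = 289 / 10.80 = 26.759 ≈ 26.8 days.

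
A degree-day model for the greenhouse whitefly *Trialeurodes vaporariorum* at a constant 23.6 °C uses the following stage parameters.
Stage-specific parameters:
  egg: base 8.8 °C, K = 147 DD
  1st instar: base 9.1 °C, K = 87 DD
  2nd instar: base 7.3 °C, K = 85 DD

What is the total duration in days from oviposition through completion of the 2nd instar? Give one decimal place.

21.1 days

egg: 147 / (23.6 − 8.8) = 147 / 14.8 = 9.932 d.
1st instar: 87 / (23.6 − 9.1) = 87 / 14.5 = 6.000 d.
2nd instar: 85 / (23.6 − 7.3) = 85 / 16.3 = 5.215 d.
Sum = 21.147 ≈ 21.1 days.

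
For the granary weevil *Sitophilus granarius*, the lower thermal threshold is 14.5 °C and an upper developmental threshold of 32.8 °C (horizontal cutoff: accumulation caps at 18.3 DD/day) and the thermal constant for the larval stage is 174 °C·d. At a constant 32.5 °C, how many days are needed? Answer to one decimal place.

Daily accumulation = 32.5 − 14.5 = 18.0 DD/day.
Duration = 174 / 18.0 = 9.667 ≈ 9.7 days.

9.7 days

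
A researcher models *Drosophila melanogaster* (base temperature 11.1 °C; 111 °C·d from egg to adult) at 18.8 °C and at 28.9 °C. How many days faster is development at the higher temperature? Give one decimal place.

8.2 days

At 18.8 °C: 111 / (18.8 − 11.1) = 111 / 7.7 = 14.416 d.
At 28.9 °C: 111 / (28.9 − 11.1) = 111 / 17.8 = 6.236 d.
Difference = |14.416 − 6.236| = 8.180 ≈ 8.2 days.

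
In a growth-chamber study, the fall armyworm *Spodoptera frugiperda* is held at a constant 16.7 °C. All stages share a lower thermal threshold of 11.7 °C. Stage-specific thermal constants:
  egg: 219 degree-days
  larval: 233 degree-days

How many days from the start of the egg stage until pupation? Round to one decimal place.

Daily accumulation at 16.7 °C = 16.7 − 11.7 = 5.0 DD/day.
Total K = 219 + 233 = 452 DD.
Total duration = 452 / 5.0 = 90.400 ≈ 90.4 days.

90.4 days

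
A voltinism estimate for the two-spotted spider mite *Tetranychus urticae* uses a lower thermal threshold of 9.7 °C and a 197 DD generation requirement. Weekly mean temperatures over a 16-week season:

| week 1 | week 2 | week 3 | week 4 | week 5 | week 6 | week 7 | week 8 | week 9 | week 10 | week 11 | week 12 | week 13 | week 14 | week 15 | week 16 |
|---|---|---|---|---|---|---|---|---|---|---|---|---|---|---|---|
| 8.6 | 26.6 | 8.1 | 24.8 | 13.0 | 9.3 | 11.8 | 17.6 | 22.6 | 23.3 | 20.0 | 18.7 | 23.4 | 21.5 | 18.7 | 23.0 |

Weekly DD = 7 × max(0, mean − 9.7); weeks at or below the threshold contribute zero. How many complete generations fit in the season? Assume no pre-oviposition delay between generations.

4 generations

Weekly DD (7 × max(0, T̄ − 9.7)): 0.0, 118.3, 0.0, 105.7, 23.1, 0.0, 14.7, 55.3, 90.3, 95.2, 72.1, 63.0, 95.9, 82.6, 63.0, 93.1.
Season total = 972.3 DD.
Complete generations = ⌊972.3 / 197⌋ = 4.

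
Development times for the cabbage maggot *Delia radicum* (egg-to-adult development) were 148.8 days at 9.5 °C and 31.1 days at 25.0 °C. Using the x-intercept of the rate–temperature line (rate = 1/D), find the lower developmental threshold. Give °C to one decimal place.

5.4 °C

Linear rate model ⇒ the product D·(T − T_b) is constant across temperatures.
148.8·(9.5 − T_b) = 31.1·(25.0 − T_b)
T_b = (148.8·9.5 − 31.1·25.0) / (148.8 − 31.1) = 636.10 / 117.7 = 5.404 °C ≈ 5.4 °C.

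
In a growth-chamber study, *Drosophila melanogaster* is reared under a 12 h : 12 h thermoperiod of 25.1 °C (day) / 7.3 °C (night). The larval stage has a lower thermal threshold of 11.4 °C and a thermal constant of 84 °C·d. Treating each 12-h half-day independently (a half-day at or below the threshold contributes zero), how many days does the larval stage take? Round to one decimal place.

Day half: max(0, 25.1 − 11.4) × 0.5 = 13.7 × 0.5 = 6.85 DD.
Night half: max(0, 7.3 − 11.4) × 0.5 = 0.0 × 0.5 = 0.00 DD.
Per 24 h: 6.85 DD/day.
Duration = 84 / 6.85 = 12.263 ≈ 12.3 days.

12.3 days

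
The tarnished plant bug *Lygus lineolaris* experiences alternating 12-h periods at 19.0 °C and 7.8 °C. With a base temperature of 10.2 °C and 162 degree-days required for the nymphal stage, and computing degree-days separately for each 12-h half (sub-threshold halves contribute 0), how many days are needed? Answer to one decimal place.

Day half: max(0, 19.0 − 10.2) × 0.5 = 8.8 × 0.5 = 4.40 DD.
Night half: max(0, 7.8 − 10.2) × 0.5 = 0.0 × 0.5 = 0.00 DD.
Per 24 h: 4.40 DD/day.
Duration = 162 / 4.40 = 36.818 ≈ 36.8 days.

36.8 days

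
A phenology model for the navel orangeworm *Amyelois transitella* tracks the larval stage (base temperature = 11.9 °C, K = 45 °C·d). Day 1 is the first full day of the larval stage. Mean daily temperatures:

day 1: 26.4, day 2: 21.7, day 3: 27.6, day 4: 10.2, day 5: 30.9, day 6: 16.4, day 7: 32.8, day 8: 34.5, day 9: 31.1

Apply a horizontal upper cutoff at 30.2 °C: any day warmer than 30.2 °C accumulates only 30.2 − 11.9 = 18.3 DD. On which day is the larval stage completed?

Daily DD above 11.9 °C (capped at 18.3): 14.5, 9.8, 15.7, 0.0, 18.3, 4.5, 18.3, 18.3, 18.3.
Cumulative: 14.5, 24.3, 40.0, 40.0, 58.3, 62.8, 81.1, 99.4, 117.7.
The total first reaches 45 DD on day 5.

day 5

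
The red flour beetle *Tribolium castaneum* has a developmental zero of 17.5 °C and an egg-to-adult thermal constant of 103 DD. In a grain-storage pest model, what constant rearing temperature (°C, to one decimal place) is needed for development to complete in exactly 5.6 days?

Required daily accumulation = 103 / 5.6 = 18.393 DD/day.
T = T_base + 18.393 = 17.5 + 18.393 = 35.893 ≈ 35.9 °C.

35.9 °C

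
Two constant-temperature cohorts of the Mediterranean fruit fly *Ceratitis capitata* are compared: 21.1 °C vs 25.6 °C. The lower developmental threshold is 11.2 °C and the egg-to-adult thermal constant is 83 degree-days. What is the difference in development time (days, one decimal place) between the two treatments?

At 21.1 °C: 83 / (21.1 − 11.2) = 83 / 9.9 = 8.384 d.
At 25.6 °C: 83 / (25.6 − 11.2) = 83 / 14.4 = 5.764 d.
Difference = |8.384 − 5.764| = 2.620 ≈ 2.6 days.

2.6 days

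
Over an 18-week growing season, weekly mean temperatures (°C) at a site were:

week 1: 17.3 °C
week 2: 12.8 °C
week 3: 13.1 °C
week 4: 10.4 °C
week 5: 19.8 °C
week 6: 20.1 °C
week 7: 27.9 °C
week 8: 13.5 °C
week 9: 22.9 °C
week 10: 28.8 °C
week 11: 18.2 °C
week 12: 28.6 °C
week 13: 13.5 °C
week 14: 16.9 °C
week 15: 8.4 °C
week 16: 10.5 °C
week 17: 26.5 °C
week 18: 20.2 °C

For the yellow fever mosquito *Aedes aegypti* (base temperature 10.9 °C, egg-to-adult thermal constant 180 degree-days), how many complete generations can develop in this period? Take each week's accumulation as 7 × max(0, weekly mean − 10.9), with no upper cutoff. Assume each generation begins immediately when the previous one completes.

Weekly DD (7 × max(0, T̄ − 10.9)): 44.8, 13.3, 15.4, 0.0, 62.3, 64.4, 119.0, 18.2, 84.0, 125.3, 51.1, 123.9, 18.2, 42.0, 0.0, 0.0, 109.2, 65.1.
Season total = 956.2 DD.
Complete generations = ⌊956.2 / 180⌋ = 5.

5 generations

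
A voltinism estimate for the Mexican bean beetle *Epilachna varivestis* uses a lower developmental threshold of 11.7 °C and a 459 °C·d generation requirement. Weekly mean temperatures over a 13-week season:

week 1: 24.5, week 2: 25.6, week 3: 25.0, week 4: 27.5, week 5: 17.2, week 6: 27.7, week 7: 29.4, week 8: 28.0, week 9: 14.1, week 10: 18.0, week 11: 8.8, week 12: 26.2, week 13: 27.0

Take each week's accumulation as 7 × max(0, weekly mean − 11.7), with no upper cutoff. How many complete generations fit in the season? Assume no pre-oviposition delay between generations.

2 generations

Weekly DD (7 × max(0, T̄ − 11.7)): 89.6, 97.3, 93.1, 110.6, 38.5, 112.0, 123.9, 114.1, 16.8, 44.1, 0.0, 101.5, 107.1.
Season total = 1048.6 DD.
Complete generations = ⌊1048.6 / 459⌋ = 2.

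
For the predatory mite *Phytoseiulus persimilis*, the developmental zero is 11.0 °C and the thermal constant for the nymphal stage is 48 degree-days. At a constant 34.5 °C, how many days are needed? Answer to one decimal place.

2.0 days

Daily accumulation = 34.5 − 11.0 = 23.5 DD/day.
Duration = 48 / 23.5 = 2.043 ≈ 2.0 days.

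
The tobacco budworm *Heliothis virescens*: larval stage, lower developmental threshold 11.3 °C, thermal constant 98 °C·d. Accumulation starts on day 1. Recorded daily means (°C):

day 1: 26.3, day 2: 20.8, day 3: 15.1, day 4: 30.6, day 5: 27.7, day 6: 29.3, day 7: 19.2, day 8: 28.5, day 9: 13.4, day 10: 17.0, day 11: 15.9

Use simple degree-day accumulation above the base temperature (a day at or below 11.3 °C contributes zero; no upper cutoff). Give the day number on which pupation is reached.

day 8

Daily DD above 11.3 °C: 15.0, 9.5, 3.8, 19.3, 16.4, 18.0, 7.9, 17.2, 2.1, 5.7, 4.6.
Cumulative: 15.0, 24.5, 28.3, 47.6, 64.0, 82.0, 89.9, 107.1, 109.2, 114.9, 119.5.
The total first reaches 98 DD on day 8.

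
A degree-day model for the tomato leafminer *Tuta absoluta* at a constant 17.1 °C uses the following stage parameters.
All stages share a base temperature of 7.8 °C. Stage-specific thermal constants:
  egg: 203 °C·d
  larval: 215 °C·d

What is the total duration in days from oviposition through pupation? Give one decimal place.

Daily accumulation at 17.1 °C = 17.1 − 7.8 = 9.3 DD/day.
Total K = 203 + 215 = 418 DD.
Total duration = 418 / 9.3 = 44.946 ≈ 44.9 days.

44.9 days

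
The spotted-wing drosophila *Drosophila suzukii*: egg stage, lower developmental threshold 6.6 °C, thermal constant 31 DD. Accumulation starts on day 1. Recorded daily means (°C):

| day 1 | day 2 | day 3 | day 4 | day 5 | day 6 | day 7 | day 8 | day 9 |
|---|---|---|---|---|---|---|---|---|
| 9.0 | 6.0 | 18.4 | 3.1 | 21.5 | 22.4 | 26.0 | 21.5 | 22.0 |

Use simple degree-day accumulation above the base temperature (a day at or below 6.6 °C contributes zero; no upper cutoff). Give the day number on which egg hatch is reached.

day 6

Daily DD above 6.6 °C: 2.4, 0.0, 11.8, 0.0, 14.9, 15.8, 19.4, 14.9, 15.4.
Cumulative: 2.4, 2.4, 14.2, 14.2, 29.1, 44.9, 64.3, 79.2, 94.6.
The total first reaches 31 DD on day 6.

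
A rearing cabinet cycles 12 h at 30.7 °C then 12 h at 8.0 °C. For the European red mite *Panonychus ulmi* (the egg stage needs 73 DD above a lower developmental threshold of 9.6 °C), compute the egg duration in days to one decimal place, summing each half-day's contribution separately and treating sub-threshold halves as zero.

Day half: max(0, 30.7 − 9.6) × 0.5 = 21.1 × 0.5 = 10.55 DD.
Night half: max(0, 8.0 − 9.6) × 0.5 = 0.0 × 0.5 = 0.00 DD.
Per 24 h: 10.55 DD/day.
Duration = 73 / 10.55 = 6.919 ≈ 6.9 days.

6.9 days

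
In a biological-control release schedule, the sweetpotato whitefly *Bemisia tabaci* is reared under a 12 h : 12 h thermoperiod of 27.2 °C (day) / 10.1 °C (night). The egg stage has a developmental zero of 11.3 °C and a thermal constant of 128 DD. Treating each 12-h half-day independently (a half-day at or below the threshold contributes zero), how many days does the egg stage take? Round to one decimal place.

Day half: max(0, 27.2 − 11.3) × 0.5 = 15.9 × 0.5 = 7.95 DD.
Night half: max(0, 10.1 − 11.3) × 0.5 = 0.0 × 0.5 = 0.00 DD.
Per 24 h: 7.95 DD/day.
Duration = 128 / 7.95 = 16.101 ≈ 16.1 days.

16.1 days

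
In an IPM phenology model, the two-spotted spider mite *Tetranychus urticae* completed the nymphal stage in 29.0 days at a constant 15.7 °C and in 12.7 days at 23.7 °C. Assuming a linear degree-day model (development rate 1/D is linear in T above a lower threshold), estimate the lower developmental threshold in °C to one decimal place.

Under the model K = D·(T − T_b), so D₁·(T₁ − T_b) = D₂·(T₂ − T_b).
29.0·(15.7 − T_b) = 12.7·(23.7 − T_b)
T_b = (29.0·15.7 − 12.7·23.7) / (29.0 − 12.7) = 154.31 / 16.3 = 9.467 °C ≈ 9.5 °C.

9.5 °C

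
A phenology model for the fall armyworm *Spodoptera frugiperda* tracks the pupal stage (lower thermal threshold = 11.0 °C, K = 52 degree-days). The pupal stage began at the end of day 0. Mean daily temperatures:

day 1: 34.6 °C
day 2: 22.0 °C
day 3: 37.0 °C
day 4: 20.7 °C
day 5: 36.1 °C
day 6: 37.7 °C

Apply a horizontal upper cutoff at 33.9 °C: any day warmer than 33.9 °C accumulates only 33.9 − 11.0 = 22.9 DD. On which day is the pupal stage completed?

Daily DD above 11.0 °C (capped at 22.9): 22.9, 11.0, 22.9, 9.7, 22.9, 22.9.
Cumulative: 22.9, 33.9, 56.8, 66.5, 89.4, 112.3.
The total first reaches 52 DD on day 3.

day 3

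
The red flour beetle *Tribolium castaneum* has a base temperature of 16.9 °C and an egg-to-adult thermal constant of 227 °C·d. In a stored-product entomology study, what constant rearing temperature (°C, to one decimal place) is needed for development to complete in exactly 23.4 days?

Required daily accumulation = 227 / 23.4 = 9.701 DD/day.
T = T_base + 9.701 = 16.9 + 9.701 = 26.601 ≈ 26.6 °C.

26.6 °C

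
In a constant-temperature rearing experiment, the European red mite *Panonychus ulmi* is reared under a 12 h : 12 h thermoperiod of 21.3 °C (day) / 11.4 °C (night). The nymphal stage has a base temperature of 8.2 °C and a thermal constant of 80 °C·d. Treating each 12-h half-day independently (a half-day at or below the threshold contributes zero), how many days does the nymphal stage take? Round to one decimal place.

9.8 days

Day half: max(0, 21.3 − 8.2) × 0.5 = 13.1 × 0.5 = 6.55 DD.
Night half: max(0, 11.4 − 8.2) × 0.5 = 3.2 × 0.5 = 1.60 DD.
Per 24 h: 8.15 DD/day.
Duration = 80 / 8.15 = 9.816 ≈ 9.8 days.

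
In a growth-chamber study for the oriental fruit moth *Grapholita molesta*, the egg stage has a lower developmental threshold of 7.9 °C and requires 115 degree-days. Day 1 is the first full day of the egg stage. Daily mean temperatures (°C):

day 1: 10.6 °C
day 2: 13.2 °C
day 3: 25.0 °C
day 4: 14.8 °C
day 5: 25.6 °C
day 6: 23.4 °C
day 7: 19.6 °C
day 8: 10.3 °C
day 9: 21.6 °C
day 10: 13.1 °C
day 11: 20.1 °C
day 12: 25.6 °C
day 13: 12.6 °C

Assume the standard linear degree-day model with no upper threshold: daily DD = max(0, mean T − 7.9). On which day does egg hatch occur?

day 12

Daily DD above 7.9 °C: 2.7, 5.3, 17.1, 6.9, 17.7, 15.5, 11.7, 2.4, 13.7, 5.2, 12.2, 17.7, 4.7.
Cumulative: 2.7, 8.0, 25.1, 32.0, 49.7, 65.2, 76.9, 79.3, 93.0, 98.2, 110.4, 128.1, 132.8.
The total first reaches 115 DD on day 12.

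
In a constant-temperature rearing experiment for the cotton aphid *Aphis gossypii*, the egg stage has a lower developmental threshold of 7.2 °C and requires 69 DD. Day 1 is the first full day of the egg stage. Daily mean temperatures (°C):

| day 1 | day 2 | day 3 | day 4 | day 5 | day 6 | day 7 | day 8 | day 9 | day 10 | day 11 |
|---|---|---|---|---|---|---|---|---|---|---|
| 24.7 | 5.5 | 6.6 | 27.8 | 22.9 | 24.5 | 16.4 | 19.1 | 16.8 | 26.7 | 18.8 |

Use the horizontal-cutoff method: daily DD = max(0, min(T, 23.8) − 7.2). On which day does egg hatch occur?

day 7

Daily DD above 7.2 °C (capped at 16.6): 16.6, 0.0, 0.0, 16.6, 15.7, 16.6, 9.2, 11.9, 9.6, 16.6, 11.6.
Cumulative: 16.6, 16.6, 16.6, 33.2, 48.9, 65.5, 74.7, 86.6, 96.2, 112.8, 124.4.
The total first reaches 69 DD on day 7.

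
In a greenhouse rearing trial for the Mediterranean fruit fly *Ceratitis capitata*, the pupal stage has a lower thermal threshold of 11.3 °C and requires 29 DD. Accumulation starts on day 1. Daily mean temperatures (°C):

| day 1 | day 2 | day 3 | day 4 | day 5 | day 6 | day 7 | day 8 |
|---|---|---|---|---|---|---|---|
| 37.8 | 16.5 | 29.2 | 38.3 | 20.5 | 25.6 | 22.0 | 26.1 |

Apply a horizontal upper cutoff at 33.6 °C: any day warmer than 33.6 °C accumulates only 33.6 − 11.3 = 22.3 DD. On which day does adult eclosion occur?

Daily DD above 11.3 °C (capped at 22.3): 22.3, 5.2, 17.9, 22.3, 9.2, 14.3, 10.7, 14.8.
Cumulative: 22.3, 27.5, 45.4, 67.7, 76.9, 91.2, 101.9, 116.7.
The total first reaches 29 DD on day 3.

day 3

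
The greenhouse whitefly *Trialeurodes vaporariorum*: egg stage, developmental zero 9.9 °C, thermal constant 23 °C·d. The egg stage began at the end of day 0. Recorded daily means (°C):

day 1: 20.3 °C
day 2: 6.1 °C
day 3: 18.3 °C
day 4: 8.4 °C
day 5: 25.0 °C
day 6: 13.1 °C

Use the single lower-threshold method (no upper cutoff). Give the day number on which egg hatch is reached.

Daily DD above 9.9 °C: 10.4, 0.0, 8.4, 0.0, 15.1, 3.2.
Cumulative: 10.4, 10.4, 18.8, 18.8, 33.9, 37.1.
The total first reaches 23 DD on day 5.

day 5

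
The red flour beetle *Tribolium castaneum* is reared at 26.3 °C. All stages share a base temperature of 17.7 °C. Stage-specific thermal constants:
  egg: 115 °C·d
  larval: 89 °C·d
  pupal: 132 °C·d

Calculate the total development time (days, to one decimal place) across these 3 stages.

Daily accumulation at 26.3 °C = 26.3 − 17.7 = 8.6 DD/day.
Total K = 115 + 89 + 132 = 336 DD.
Total duration = 336 / 8.6 = 39.070 ≈ 39.1 days.

39.1 days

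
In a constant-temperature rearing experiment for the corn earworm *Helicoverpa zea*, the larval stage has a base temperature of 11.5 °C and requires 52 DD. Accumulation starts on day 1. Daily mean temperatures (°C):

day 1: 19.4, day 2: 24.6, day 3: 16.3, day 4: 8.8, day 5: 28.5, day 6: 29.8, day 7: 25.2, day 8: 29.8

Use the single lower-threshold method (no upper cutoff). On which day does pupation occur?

Daily DD above 11.5 °C: 7.9, 13.1, 4.8, 0.0, 17.0, 18.3, 13.7, 18.3.
Cumulative: 7.9, 21.0, 25.8, 25.8, 42.8, 61.1, 74.8, 93.1.
The total first reaches 52 DD on day 6.

day 6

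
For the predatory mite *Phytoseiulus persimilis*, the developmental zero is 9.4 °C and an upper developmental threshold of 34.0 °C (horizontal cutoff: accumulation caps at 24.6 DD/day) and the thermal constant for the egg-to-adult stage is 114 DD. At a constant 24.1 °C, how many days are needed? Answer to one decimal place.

7.8 days

Daily accumulation = 24.1 − 9.4 = 14.7 DD/day.
Duration = 114 / 14.7 = 7.755 ≈ 7.8 days.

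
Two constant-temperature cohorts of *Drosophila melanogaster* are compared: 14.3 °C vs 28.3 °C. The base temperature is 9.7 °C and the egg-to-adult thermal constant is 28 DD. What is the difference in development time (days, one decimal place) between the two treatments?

4.6 days

At 14.3 °C: 28 / (14.3 − 9.7) = 28 / 4.6 = 6.087 d.
At 28.3 °C: 28 / (28.3 − 9.7) = 28 / 18.6 = 1.505 d.
Difference = |6.087 − 1.505| = 4.582 ≈ 4.6 days.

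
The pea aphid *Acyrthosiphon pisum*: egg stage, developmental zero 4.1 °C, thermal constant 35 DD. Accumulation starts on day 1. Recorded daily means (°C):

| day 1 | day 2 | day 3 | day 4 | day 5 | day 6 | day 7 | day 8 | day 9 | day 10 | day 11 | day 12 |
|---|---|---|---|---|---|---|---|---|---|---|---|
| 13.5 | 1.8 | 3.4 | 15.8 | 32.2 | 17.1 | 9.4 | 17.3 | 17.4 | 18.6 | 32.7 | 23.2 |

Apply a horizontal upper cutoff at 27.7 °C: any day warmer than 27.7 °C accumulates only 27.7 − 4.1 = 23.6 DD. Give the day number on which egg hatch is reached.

day 5

Daily DD above 4.1 °C (capped at 23.6): 9.4, 0.0, 0.0, 11.7, 23.6, 13.0, 5.3, 13.2, 13.3, 14.5, 23.6, 19.1.
Cumulative: 9.4, 9.4, 9.4, 21.1, 44.7, 57.7, 63.0, 76.2, 89.5, 104.0, 127.6, 146.7.
The total first reaches 35 DD on day 5.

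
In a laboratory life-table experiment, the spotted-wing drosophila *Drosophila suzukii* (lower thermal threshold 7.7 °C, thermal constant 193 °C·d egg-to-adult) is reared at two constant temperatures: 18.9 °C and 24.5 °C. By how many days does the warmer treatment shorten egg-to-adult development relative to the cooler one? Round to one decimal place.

5.7 days

At 18.9 °C: 193 / (18.9 − 7.7) = 193 / 11.2 = 17.232 d.
At 24.5 °C: 193 / (24.5 − 7.7) = 193 / 16.8 = 11.488 d.
Difference = |17.232 − 11.488| = 5.744 ≈ 5.7 days.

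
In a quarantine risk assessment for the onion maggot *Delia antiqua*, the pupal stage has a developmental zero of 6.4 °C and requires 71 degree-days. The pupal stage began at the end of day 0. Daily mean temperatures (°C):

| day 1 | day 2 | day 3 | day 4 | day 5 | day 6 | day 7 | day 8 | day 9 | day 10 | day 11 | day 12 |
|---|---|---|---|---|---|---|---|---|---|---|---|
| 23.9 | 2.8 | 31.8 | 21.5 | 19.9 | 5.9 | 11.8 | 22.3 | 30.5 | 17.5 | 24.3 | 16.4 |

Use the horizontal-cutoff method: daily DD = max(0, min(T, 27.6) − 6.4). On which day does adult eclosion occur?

Daily DD above 6.4 °C (capped at 21.2): 17.5, 0.0, 21.2, 15.1, 13.5, 0.0, 5.4, 15.9, 21.2, 11.1, 17.9, 10.0.
Cumulative: 17.5, 17.5, 38.7, 53.8, 67.3, 67.3, 72.7, 88.6, 109.8, 120.9, 138.8, 148.8.
The total first reaches 71 DD on day 7.

day 7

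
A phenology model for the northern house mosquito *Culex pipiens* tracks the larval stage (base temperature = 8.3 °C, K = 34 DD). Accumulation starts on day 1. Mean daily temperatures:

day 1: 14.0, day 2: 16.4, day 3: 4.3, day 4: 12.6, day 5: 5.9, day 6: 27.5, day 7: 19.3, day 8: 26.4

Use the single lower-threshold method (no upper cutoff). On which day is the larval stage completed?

day 6

Daily DD above 8.3 °C: 5.7, 8.1, 0.0, 4.3, 0.0, 19.2, 11.0, 18.1.
Cumulative: 5.7, 13.8, 13.8, 18.1, 18.1, 37.3, 48.3, 66.4.
The total first reaches 34 DD on day 6.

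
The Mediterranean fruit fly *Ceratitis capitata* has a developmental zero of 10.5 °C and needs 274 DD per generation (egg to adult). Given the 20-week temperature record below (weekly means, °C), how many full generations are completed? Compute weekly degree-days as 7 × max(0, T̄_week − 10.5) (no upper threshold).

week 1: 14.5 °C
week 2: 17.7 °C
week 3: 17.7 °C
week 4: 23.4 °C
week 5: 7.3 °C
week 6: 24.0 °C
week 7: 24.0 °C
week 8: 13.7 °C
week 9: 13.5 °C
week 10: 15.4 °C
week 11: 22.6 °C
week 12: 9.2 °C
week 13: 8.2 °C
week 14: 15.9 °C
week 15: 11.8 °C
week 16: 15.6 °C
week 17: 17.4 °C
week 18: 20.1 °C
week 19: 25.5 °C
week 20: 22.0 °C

Weekly DD (7 × max(0, T̄ − 10.5)): 28.0, 50.4, 50.4, 90.3, 0.0, 94.5, 94.5, 22.4, 21.0, 34.3, 84.7, 0.0, 0.0, 37.8, 9.1, 35.7, 48.3, 67.2, 105.0, 80.5.
Season total = 954.1 DD.
Complete generations = ⌊954.1 / 274⌋ = 3.

3 generations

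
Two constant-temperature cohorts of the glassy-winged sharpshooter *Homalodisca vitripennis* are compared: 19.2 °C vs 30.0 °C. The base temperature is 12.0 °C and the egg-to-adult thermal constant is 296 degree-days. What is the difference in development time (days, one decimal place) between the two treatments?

At 19.2 °C: 296 / (19.2 − 12.0) = 296 / 7.2 = 41.111 d.
At 30.0 °C: 296 / (30.0 − 12.0) = 296 / 18.0 = 16.444 d.
Difference = |41.111 − 16.444| = 24.667 ≈ 24.7 days.

24.7 days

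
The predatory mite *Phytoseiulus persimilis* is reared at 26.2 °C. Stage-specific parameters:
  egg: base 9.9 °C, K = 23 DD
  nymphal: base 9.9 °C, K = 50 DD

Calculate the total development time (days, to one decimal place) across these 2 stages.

4.5 days

egg: 23 / (26.2 − 9.9) = 23 / 16.3 = 1.411 d.
nymphal: 50 / (26.2 − 9.9) = 50 / 16.3 = 3.067 d.
Sum = 4.479 ≈ 4.5 days.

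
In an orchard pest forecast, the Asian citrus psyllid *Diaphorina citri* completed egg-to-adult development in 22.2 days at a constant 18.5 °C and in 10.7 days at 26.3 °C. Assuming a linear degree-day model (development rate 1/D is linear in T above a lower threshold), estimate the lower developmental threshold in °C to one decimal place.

11.2 °C

Equal thermal constants: D₁(T₁ − T_b) = D₂(T₂ − T_b).
22.2·(18.5 − T_b) = 10.7·(26.3 − T_b)
T_b = (22.2·18.5 − 10.7·26.3) / (22.2 − 10.7) = 129.29 / 11.5 = 11.243 °C ≈ 11.2 °C.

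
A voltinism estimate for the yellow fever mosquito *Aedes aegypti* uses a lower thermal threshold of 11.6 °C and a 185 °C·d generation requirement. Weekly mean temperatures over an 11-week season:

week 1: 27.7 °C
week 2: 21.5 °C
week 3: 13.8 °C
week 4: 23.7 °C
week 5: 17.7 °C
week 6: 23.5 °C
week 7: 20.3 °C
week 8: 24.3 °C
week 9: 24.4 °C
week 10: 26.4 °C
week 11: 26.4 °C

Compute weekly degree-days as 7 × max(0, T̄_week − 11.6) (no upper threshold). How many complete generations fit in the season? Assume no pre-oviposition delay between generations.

4 generations

Weekly DD (7 × max(0, T̄ − 11.6)): 112.7, 69.3, 15.4, 84.7, 42.7, 83.3, 60.9, 88.9, 89.6, 103.6, 103.6.
Season total = 854.7 DD.
Complete generations = ⌊854.7 / 185⌋ = 4.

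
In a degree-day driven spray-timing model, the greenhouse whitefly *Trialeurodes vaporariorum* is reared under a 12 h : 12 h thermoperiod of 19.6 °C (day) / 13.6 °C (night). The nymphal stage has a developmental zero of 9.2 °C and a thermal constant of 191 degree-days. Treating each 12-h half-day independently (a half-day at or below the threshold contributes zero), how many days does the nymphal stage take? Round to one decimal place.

Day half: max(0, 19.6 − 9.2) × 0.5 = 10.4 × 0.5 = 5.20 DD.
Night half: max(0, 13.6 − 9.2) × 0.5 = 4.4 × 0.5 = 2.20 DD.
Per 24 h: 7.40 DD/day.
Duration = 191 / 7.40 = 25.811 ≈ 25.8 days.

25.8 days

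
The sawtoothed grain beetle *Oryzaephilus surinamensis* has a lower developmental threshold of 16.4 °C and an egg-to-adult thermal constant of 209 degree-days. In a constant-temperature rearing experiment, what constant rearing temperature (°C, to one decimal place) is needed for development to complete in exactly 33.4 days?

22.7 °C

Required daily accumulation = 209 / 33.4 = 6.257 DD/day.
T = T_base + 6.257 = 16.4 + 6.257 = 22.657 ≈ 22.7 °C.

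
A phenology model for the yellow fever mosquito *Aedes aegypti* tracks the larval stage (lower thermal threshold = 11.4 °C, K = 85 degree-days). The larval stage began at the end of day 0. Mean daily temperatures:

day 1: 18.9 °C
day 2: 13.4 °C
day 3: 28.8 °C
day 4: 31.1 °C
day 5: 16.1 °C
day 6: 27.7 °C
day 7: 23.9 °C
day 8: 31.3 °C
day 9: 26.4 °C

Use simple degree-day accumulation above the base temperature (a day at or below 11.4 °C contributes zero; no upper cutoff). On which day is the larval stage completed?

Daily DD above 11.4 °C: 7.5, 2.0, 17.4, 19.7, 4.7, 16.3, 12.5, 19.9, 15.0.
Cumulative: 7.5, 9.5, 26.9, 46.6, 51.3, 67.6, 80.1, 100.0, 115.0.
The total first reaches 85 DD on day 8.

day 8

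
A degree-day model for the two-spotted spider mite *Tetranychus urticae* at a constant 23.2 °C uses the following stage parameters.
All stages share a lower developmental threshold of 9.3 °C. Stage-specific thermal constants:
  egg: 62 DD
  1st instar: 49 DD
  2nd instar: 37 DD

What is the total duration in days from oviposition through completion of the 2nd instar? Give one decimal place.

10.6 days

Daily accumulation at 23.2 °C = 23.2 − 9.3 = 13.9 DD/day.
Total K = 62 + 49 + 37 = 148 DD.
Total duration = 148 / 13.9 = 10.647 ≈ 10.6 days.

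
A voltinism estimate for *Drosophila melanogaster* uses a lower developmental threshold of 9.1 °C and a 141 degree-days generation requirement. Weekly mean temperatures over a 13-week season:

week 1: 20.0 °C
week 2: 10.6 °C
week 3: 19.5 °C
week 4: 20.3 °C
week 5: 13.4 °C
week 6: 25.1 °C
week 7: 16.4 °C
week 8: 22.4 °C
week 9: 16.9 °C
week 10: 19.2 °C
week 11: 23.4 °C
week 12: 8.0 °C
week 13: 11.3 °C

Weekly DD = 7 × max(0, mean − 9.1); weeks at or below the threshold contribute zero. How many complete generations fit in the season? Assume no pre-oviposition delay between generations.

5 generations

Weekly DD (7 × max(0, T̄ − 9.1)): 76.3, 10.5, 72.8, 78.4, 30.1, 112.0, 51.1, 93.1, 54.6, 70.7, 100.1, 0.0, 15.4.
Season total = 765.1 DD.
Complete generations = ⌊765.1 / 141⌋ = 5.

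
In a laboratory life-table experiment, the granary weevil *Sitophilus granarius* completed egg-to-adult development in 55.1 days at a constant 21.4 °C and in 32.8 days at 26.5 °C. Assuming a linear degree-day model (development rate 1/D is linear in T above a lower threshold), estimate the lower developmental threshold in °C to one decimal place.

13.9 °C

Equal thermal constants: D₁(T₁ − T_b) = D₂(T₂ − T_b).
55.1·(21.4 − T_b) = 32.8·(26.5 − T_b)
T_b = (55.1·21.4 − 32.8·26.5) / (55.1 − 32.8) = 309.94 / 22.3 = 13.899 °C ≈ 13.9 °C.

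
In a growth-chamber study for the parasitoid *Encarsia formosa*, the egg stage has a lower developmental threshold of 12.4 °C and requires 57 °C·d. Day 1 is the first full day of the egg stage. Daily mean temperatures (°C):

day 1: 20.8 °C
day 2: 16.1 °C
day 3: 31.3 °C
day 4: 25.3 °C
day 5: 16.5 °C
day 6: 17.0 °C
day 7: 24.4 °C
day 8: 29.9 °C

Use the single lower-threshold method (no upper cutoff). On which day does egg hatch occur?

Daily DD above 12.4 °C: 8.4, 3.7, 18.9, 12.9, 4.1, 4.6, 12.0, 17.5.
Cumulative: 8.4, 12.1, 31.0, 43.9, 48.0, 52.6, 64.6, 82.1.
The total first reaches 57 DD on day 7.

day 7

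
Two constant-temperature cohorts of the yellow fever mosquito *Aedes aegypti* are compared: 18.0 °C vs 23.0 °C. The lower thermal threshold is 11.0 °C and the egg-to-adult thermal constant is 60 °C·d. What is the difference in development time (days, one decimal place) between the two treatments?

At 18.0 °C: 60 / (18.0 − 11.0) = 60 / 7.0 = 8.571 d.
At 23.0 °C: 60 / (23.0 − 11.0) = 60 / 12.0 = 5.000 d.
Difference = |8.571 − 5.000| = 3.571 ≈ 3.6 days.

3.6 days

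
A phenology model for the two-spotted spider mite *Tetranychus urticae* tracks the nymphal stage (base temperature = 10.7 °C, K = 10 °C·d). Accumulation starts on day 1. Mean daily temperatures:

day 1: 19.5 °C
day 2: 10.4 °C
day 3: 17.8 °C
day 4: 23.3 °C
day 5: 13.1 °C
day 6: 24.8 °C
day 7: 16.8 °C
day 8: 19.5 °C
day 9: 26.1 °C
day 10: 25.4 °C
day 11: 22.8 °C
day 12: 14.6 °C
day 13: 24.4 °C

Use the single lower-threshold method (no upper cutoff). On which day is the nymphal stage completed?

Daily DD above 10.7 °C: 8.8, 0.0, 7.1, 12.6, 2.4, 14.1, 6.1, 8.8, 15.4, 14.7, 12.1, 3.9, 13.7.
Cumulative: 8.8, 8.8, 15.9, 28.5, 30.9, 45.0, 51.1, 59.9, 75.3, 90.0, 102.1, 106.0, 119.7.
The total first reaches 10 DD on day 3.

day 3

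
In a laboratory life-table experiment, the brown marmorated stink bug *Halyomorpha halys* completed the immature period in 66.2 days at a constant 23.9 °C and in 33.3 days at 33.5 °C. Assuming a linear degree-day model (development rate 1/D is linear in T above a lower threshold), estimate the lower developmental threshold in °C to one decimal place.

14.2 °C

Linear rate model ⇒ the product D·(T − T_b) is constant across temperatures.
66.2·(23.9 − T_b) = 33.3·(33.5 − T_b)
T_b = (66.2·23.9 − 33.3·33.5) / (66.2 − 33.3) = 466.63 / 32.9 = 14.183 °C ≈ 14.2 °C.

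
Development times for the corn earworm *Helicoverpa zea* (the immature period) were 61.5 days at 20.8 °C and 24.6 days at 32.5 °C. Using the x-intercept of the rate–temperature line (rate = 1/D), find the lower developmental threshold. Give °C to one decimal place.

Under the model K = D·(T − T_b), so D₁·(T₁ − T_b) = D₂·(T₂ − T_b).
61.5·(20.8 − T_b) = 24.6·(32.5 − T_b)
T_b = (61.5·20.8 − 24.6·32.5) / (61.5 − 24.6) = 479.70 / 36.9 = 13.000 °C ≈ 13.0 °C.

13.0 °C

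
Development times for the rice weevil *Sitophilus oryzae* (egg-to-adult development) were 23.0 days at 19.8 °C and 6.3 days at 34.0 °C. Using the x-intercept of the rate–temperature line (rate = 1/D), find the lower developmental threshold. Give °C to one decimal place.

14.4 °C

Equal thermal constants: D₁(T₁ − T_b) = D₂(T₂ − T_b).
23.0·(19.8 − T_b) = 6.3·(34.0 − T_b)
T_b = (23.0·19.8 − 6.3·34.0) / (23.0 − 6.3) = 241.20 / 16.7 = 14.443 °C ≈ 14.4 °C.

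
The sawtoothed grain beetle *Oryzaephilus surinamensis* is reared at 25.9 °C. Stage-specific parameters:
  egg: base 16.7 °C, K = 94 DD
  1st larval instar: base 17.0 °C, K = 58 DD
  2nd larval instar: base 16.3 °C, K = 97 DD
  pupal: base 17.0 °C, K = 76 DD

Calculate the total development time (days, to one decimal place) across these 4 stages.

35.4 days

egg: 94 / (25.9 − 16.7) = 94 / 9.2 = 10.217 d.
1st larval instar: 58 / (25.9 − 17.0) = 58 / 8.9 = 6.517 d.
2nd larval instar: 97 / (25.9 − 16.3) = 97 / 9.6 = 10.104 d.
pupal: 76 / (25.9 − 17.0) = 76 / 8.9 = 8.539 d.
Sum = 35.378 ≈ 35.4 days.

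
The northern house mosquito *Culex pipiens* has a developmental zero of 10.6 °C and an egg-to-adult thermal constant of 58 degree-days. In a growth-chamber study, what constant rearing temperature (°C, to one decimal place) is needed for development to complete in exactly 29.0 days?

Required daily accumulation = 58 / 29.0 = 2.000 DD/day.
T = T_base + 2.000 = 10.6 + 2.000 = 12.600 ≈ 12.6 °C.

12.6 °C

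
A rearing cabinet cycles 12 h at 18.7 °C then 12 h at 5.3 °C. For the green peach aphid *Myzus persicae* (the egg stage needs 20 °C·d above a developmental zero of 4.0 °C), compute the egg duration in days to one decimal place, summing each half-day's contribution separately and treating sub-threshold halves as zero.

Day half: max(0, 18.7 − 4.0) × 0.5 = 14.7 × 0.5 = 7.35 DD.
Night half: max(0, 5.3 − 4.0) × 0.5 = 1.3 × 0.5 = 0.65 DD.
Per 24 h: 8.00 DD/day.
Duration = 20 / 8.00 = 2.500 ≈ 2.5 days.

2.5 days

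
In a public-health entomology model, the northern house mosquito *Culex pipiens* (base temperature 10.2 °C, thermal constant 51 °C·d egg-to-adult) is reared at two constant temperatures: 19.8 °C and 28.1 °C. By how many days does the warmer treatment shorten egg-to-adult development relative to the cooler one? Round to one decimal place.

At 19.8 °C: 51 / (19.8 − 10.2) = 51 / 9.6 = 5.312 d.
At 28.1 °C: 51 / (28.1 − 10.2) = 51 / 17.9 = 2.849 d.
Difference = |5.312 − 2.849| = 2.463 ≈ 2.5 days.

2.5 days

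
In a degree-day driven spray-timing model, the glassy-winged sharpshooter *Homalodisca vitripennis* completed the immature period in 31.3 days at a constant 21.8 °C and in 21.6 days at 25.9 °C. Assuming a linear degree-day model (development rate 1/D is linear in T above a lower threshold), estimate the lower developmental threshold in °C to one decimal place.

Under the model K = D·(T − T_b), so D₁·(T₁ − T_b) = D₂·(T₂ − T_b).
31.3·(21.8 − T_b) = 21.6·(25.9 − T_b)
T_b = (31.3·21.8 − 21.6·25.9) / (31.3 − 21.6) = 122.90 / 9.7 = 12.670 °C ≈ 12.7 °C.

12.7 °C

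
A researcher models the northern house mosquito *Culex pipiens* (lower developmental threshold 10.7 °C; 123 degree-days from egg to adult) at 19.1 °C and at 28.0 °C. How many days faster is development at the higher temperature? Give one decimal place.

At 19.1 °C: 123 / (19.1 − 10.7) = 123 / 8.4 = 14.643 d.
At 28.0 °C: 123 / (28.0 − 10.7) = 123 / 17.3 = 7.110 d.
Difference = |14.643 − 7.110| = 7.533 ≈ 7.5 days.

7.5 days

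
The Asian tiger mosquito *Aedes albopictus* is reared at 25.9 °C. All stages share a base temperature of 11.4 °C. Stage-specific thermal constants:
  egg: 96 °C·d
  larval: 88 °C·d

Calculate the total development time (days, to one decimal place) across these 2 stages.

Daily accumulation at 25.9 °C = 25.9 − 11.4 = 14.5 DD/day.
Total K = 96 + 88 = 184 DD.
Total duration = 184 / 14.5 = 12.690 ≈ 12.7 days.

12.7 days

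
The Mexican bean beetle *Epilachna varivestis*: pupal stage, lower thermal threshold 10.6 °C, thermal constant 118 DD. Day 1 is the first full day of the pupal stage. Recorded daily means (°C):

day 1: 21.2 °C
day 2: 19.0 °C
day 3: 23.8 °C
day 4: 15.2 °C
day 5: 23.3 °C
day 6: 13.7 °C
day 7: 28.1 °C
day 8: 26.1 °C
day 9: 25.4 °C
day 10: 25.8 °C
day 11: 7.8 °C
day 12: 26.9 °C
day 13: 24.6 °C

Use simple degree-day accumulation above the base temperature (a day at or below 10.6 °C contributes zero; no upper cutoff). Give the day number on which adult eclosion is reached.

day 12

Daily DD above 10.6 °C: 10.6, 8.4, 13.2, 4.6, 12.7, 3.1, 17.5, 15.5, 14.8, 15.2, 0.0, 16.3, 14.0.
Cumulative: 10.6, 19.0, 32.2, 36.8, 49.5, 52.6, 70.1, 85.6, 100.4, 115.6, 115.6, 131.9, 145.9.
The total first reaches 118 DD on day 12.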